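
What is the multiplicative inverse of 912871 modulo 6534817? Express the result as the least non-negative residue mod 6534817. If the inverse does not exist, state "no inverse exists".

Apply the Euclidean algorithm to 6534817 and 912871:
6534817 = 7×912871 + 144720
912871 = 6×144720 + 44551
144720 = 3×44551 + 11067
44551 = 4×11067 + 283
11067 = 39×283 + 30
283 = 9×30 + 13
30 = 2×13 + 4
13 = 3×4 + 1
4 = 4×1 + 0
The gcd is 1. Working backward:
1 = 13 − 3·4
1 = −3·30 + 7·13
1 = 7·283 − 66·30
1 = −66·11067 + 2581·283
1 = 2581·44551 − 10390·11067
1 = −10390·144720 + 33751·44551
1 = 33751·912871 − 212896·144720
1 = −212896·6534817 + 1524023·912871
So 912871·1524023 ≡ 1 (mod 6534817).

1524023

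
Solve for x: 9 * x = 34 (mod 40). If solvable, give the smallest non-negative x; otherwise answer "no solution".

26

First find gcd(9, 40):
40 = 4*9 + 4
9 = 2*4 + 1
4 = 4*1 + 0
gcd = 1, so a unique solution mod 40 exists.
Back-substitute for the Bézout coefficients:
1 = 9 − 2·4
1 = −2·40 + 9·9
So 9·(9) ≡ 1 (mod 40), giving 9⁻¹ ≡ 9.
x ≡ 9⁻¹·34 ≡ 9·34 ≡ 26 (mod 40).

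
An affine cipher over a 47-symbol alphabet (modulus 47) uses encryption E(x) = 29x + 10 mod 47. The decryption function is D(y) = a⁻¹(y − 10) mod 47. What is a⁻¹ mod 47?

13

Apply the Euclidean algorithm to 47 and 29:
47 = 1×29 + 18
29 = 1×18 + 11
18 = 1×11 + 7
11 = 1×7 + 4
7 = 1×4 + 3
4 = 1×3 + 1
3 = 3×1 + 0
Since gcd(29, 47) = 1, back-substitute to write 1 as a combination:
1 = 4 − 3
1 = −7 + 2·4
1 = 2·11 − 3·7
1 = −3·18 + 5·11
1 = 5·29 − 8·18
1 = −8·47 + 13·29
So 29·13 ≡ 1 (mod 47).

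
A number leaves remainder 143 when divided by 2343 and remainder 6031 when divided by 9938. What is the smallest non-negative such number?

7389965

Write x = 143 + 2343·k. Then 2343·k ≡ 6031 − 143 ≡ 5888 (mod 9938).
Need 2343⁻¹ mod 9938. Extended Euclid on (9938, 2343):
9938 = 4*2343 + 566
2343 = 4*566 + 79
566 = 7*79 + 13
79 = 6*13 + 1
13 = 13*1 + 0
Back-substitute:
1 = 79 − 6·13
1 = −6·566 + 43·79
1 = 43·2343 − 178·566
1 = −178·9938 + 755·2343
2343⁻¹ ≡ 755 (mod 9938), so k ≡ 755·5888 ≡ 3154 (mod 9938).
x = 143 + 2343·3154 = 7389965.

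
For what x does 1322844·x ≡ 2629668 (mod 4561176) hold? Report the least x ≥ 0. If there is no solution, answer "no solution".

341403

First find gcd(1322844, 4561176):
4561176 = 3·1322844 + 592644
1322844 = 2·592644 + 137556
592644 = 4·137556 + 42420
137556 = 3·42420 + 10296
42420 = 4·10296 + 1236
10296 = 8·1236 + 408
1236 = 3·408 + 12
408 = 34·12 + 0
gcd = 12 and 12 | 2629668, so solutions exist. Divide through by 12: 110237x ≡ 219139 (mod 380098).
Now find 110237⁻¹ mod 380098:
380098 = 3·110237 + 49387
110237 = 2·49387 + 11463
49387 = 4·11463 + 3535
11463 = 3·3535 + 858
3535 = 4·858 + 103
858 = 8·103 + 34
103 = 3·34 + 1
34 = 34·1 + 0
Back-substitute:
1 = 103 − 3·34
1 = −3·858 + 25·103
1 = 25·3535 − 103·858
1 = −103·11463 + 334·3535
1 = 334·49387 − 1439·11463
1 = −1439·110237 + 3212·49387
1 = 3212·380098 − 11075·110237
So 110237·(-11075) ≡ 1 (mod 380098), i.e. 110237⁻¹ ≡ 369023.
Then x ≡ 369023·219139 ≡ 341403 (mod 380098); the smallest non-negative solution is x = 341403.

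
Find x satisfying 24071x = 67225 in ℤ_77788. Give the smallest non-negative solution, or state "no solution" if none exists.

First find gcd(24071, 77788):
77788 = 3·24071 + 5575
24071 = 4·5575 + 1771
5575 = 3·1771 + 262
1771 = 6·262 + 199
262 = 1·199 + 63
199 = 3·63 + 10
63 = 6·10 + 3
10 = 3·3 + 1
3 = 3·1 + 0
gcd = 1, so a unique solution mod 77788 exists.
Back-substitute for the Bézout coefficients:
1 = 10 − 3·3
1 = −3·63 + 19·10
1 = 19·199 − 60·63
1 = −60·262 + 79·199
1 = 79·1771 − 534·262
1 = −534·5575 + 1681·1771
1 = 1681·24071 − 7258·5575
1 = −7258·77788 + 23455·24071
So 24071·(23455) ≡ 1 (mod 77788), giving 24071⁻¹ ≡ 23455.
x ≡ 24071⁻¹·67225 ≡ 23455·67225 ≡ 77403 (mod 77788).

77403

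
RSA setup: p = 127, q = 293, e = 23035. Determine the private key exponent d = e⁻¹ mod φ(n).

φ(n) = (p−1)(q−1) = 126·292 = 36792.
Need d with 23035·d ≡ 1 (mod 36792). Apply the extended Euclidean algorithm:
36792 = 1×23035 + 13757
23035 = 1×13757 + 9278
13757 = 1×9278 + 4479
9278 = 2×4479 + 320
4479 = 13×320 + 319
320 = 1×319 + 1
319 = 319×1 + 0
Back-substitute:
1 = 320 − 319
1 = −4479 + 14·320
1 = 14·9278 − 29·4479
1 = −29·13757 + 43·9278
1 = 43·23035 − 72·13757
1 = −72·36792 + 115·23035
So 23035·115 ≡ 1 (mod 36792), hence d = 115.

115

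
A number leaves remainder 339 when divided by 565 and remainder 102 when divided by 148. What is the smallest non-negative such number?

51754

Write x = 339 + 565·k. Then 565·k ≡ 102 − 339 ≡ 59 (mod 148).
Need 565⁻¹ mod 148. Extended Euclid on (148, 121):
148 = 1×121 + 27
121 = 4×27 + 13
27 = 2×13 + 1
13 = 13×1 + 0
Back-substitute:
1 = 27 − 2·13
1 = −2·121 + 9·27
1 = 9·148 − 11·121
565⁻¹ ≡ 137 (mod 148), so k ≡ 137·59 ≡ 91 (mod 148).
x = 339 + 565·91 = 51754.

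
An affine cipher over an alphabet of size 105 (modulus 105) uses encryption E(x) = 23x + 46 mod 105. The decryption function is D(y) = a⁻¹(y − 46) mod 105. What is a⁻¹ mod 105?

32

gcd(105, 23) by repeated division:
105 = 4·23 + 13
23 = 1·13 + 10
13 = 1·10 + 3
10 = 3·3 + 1
3 = 3·1 + 0
gcd = 1, so the inverse exists. Back-substitute:
1 = 10 − 3·3
1 = −3·13 + 4·10
1 = 4·23 − 7·13
1 = −7·105 + 32·23
So 23·32 ≡ 1 (mod 105).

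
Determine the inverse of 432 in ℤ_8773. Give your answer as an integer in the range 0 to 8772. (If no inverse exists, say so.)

Run Euclid on (8773, 432):
8773 = 20·432 + 133
432 = 3·133 + 33
133 = 4·33 + 1
33 = 33·1 + 0
The gcd is 1. Working backward:
1 = 133 − 4·33
1 = −4·432 + 13·133
1 = 13·8773 − 264·432
Hence 432⁻¹ ≡ -264 ≡ 8509 (mod 8773).

8509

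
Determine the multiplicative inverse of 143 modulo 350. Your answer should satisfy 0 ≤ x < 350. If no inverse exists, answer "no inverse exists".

257

Extended Euclidean algorithm:
350 = 2*143 + 64
143 = 2*64 + 15
64 = 4*15 + 4
15 = 3*4 + 3
4 = 1*3 + 1
3 = 3*1 + 0
gcd = 1, so the inverse exists. Back-substitute:
1 = 4 − 3
1 = −15 + 4·4
1 = 4·64 − 17·15
1 = −17·143 + 38·64
1 = 38·350 − 93·143
Thus 143·(-93) ≡ 1 (mod 350); reducing, -93 mod 350 = 257.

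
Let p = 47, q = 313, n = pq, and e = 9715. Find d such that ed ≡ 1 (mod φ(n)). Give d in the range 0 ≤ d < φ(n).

12139

φ(n) = (p−1)(q−1) = 46·312 = 14352.
Need d with 9715·d ≡ 1 (mod 14352). Apply the extended Euclidean algorithm:
14352 = 1×9715 + 4637
9715 = 2×4637 + 441
4637 = 10×441 + 227
441 = 1×227 + 214
227 = 1×214 + 13
214 = 16×13 + 6
13 = 2×6 + 1
6 = 6×1 + 0
Back-substitute:
1 = 13 − 2·6
1 = −2·214 + 33·13
1 = 33·227 − 35·214
1 = −35·441 + 68·227
1 = 68·4637 − 715·441
1 = −715·9715 + 1498·4637
1 = 1498·14352 − 2213·9715
So 9715·(-2213) ≡ 1 (mod 14352), hence d ≡ -2213 ≡ 12139 (mod 14352).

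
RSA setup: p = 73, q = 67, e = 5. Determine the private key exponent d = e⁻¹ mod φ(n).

1901

φ(n) = (p−1)(q−1) = 72·66 = 4752.
Need d with 5·d ≡ 1 (mod 4752). Apply the extended Euclidean algorithm:
4752 = 950·5 + 2
5 = 2·2 + 1
2 = 2·1 + 0
Back-substitute:
1 = 5 − 2·2
1 = −2·4752 + 1901·5
So 5·1901 ≡ 1 (mod 4752), hence d = 1901.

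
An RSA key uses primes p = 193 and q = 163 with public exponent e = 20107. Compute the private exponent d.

φ(n) = (p−1)(q−1) = 192·162 = 31104.
Need d with 20107·d ≡ 1 (mod 31104). Apply the extended Euclidean algorithm:
31104 = 1·20107 + 10997
20107 = 1·10997 + 9110
10997 = 1·9110 + 1887
9110 = 4·1887 + 1562
1887 = 1·1562 + 325
1562 = 4·325 + 262
325 = 1·262 + 63
262 = 4·63 + 10
63 = 6·10 + 3
10 = 3·3 + 1
3 = 3·1 + 0
Back-substitute:
1 = 10 − 3·3
1 = −3·63 + 19·10
1 = 19·262 − 79·63
1 = −79·325 + 98·262
1 = 98·1562 − 471·325
1 = −471·1887 + 569·1562
1 = 569·9110 − 2747·1887
1 = −2747·10997 + 3316·9110
1 = 3316·20107 − 6063·10997
1 = −6063·31104 + 9379·20107
So 20107·9379 ≡ 1 (mod 31104), hence d = 9379.

9379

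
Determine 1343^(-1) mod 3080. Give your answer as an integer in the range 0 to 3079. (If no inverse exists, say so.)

727

Extended Euclidean algorithm:
3080 = 2×1343 + 394
1343 = 3×394 + 161
394 = 2×161 + 72
161 = 2×72 + 17
72 = 4×17 + 4
17 = 4×4 + 1
4 = 4×1 + 0
gcd = 1, so the inverse exists. Back-substitute:
1 = 17 − 4·4
1 = −4·72 + 17·17
1 = 17·161 − 38·72
1 = −38·394 + 93·161
1 = 93·1343 − 317·394
1 = −317·3080 + 727·1343
So 1343·727 ≡ 1 (mod 3080).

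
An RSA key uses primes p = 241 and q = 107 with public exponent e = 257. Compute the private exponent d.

φ(n) = (p−1)(q−1) = 240·106 = 25440.
Need d with 257·d ≡ 1 (mod 25440). Apply the extended Euclidean algorithm:
25440 = 98×257 + 254
257 = 1×254 + 3
254 = 84×3 + 2
3 = 1×2 + 1
2 = 2×1 + 0
Back-substitute:
1 = 3 − 2
1 = −254 + 85·3
1 = 85·257 − 86·254
1 = −86·25440 + 8513·257
So 257·8513 ≡ 1 (mod 25440), hence d = 8513.

8513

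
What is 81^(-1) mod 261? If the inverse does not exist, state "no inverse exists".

no inverse exists

Compute gcd(81, 261):
261 = 3×81 + 18
81 = 4×18 + 9
18 = 2×9 + 0
The gcd is 9, not 1, hence no inverse exists.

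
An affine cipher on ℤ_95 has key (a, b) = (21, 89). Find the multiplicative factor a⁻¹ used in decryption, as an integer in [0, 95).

86

Apply the Euclidean algorithm to 95 and 21:
95 = 4×21 + 11
21 = 1×11 + 10
11 = 1×10 + 1
10 = 10×1 + 0
gcd = 1, so the inverse exists. Back-substitute:
1 = 11 − 10
1 = −21 + 2·11
1 = 2·95 − 9·21
So 21·(-9) ≡ 1 (mod 95), and -9 ≡ 86 (mod 95).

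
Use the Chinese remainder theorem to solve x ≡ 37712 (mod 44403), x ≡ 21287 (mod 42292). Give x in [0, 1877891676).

437362859

Write x = 37712 + 44403·k. Then 44403·k ≡ 21287 − 37712 ≡ 25867 (mod 42292).
Need 44403⁻¹ mod 42292. Extended Euclid on (42292, 2111):
42292 = 20*2111 + 72
2111 = 29*72 + 23
72 = 3*23 + 3
23 = 7*3 + 2
3 = 1*2 + 1
2 = 2*1 + 0
Back-substitute:
1 = 3 − 2
1 = −23 + 8·3
1 = 8·72 − 25·23
1 = −25·2111 + 733·72
1 = 733·42292 − 14685·2111
44403⁻¹ ≡ 27607 (mod 42292), so k ≡ 27607·25867 ≡ 9849 (mod 42292).
x = 37712 + 44403·9849 = 437362859.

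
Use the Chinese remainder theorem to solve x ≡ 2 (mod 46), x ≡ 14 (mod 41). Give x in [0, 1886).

1244

Write x = 2 + 46·k. Then 46·k ≡ 14 − 2 ≡ 12 (mod 41).
Need 46⁻¹ mod 41. Extended Euclid on (41, 5):
41 = 8·5 + 1
5 = 5·1 + 0
Back-substitute:
1 = 41 − 8·5
46⁻¹ ≡ 33 (mod 41), so k ≡ 33·12 ≡ 27 (mod 41).
x = 2 + 46·27 = 1244.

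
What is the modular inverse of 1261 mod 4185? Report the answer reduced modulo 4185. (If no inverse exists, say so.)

Apply the Euclidean algorithm to 4185 and 1261:
4185 = 3×1261 + 402
1261 = 3×402 + 55
402 = 7×55 + 17
55 = 3×17 + 4
17 = 4×4 + 1
4 = 4×1 + 0
gcd = 1, so the inverse exists. Back-substitute:
1 = 17 − 4·4
1 = −4·55 + 13·17
1 = 13·402 − 95·55
1 = −95·1261 + 298·402
1 = 298·4185 − 989·1261
So 1261·(-989) ≡ 1 (mod 4185), and -989 ≡ 3196 (mod 4185).

3196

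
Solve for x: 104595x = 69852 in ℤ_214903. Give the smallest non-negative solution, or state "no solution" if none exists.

62607

First find gcd(104595, 214903):
214903 = 2·104595 + 5713
104595 = 18·5713 + 1761
5713 = 3·1761 + 430
1761 = 4·430 + 41
430 = 10·41 + 20
41 = 2·20 + 1
20 = 20·1 + 0
gcd = 1, so a unique solution mod 214903 exists.
Back-substitute for the Bézout coefficients:
1 = 41 − 2·20
1 = −2·430 + 21·41
1 = 21·1761 − 86·430
1 = −86·5713 + 279·1761
1 = 279·104595 − 5108·5713
1 = −5108·214903 + 10495·104595
So 104595·(10495) ≡ 1 (mod 214903), giving 104595⁻¹ ≡ 10495.
x ≡ 104595⁻¹·69852 ≡ 10495·69852 ≡ 62607 (mod 214903).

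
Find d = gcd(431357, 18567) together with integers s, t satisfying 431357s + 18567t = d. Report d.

Apply Euclid's algorithm to 431357 and 18567:
431357 = 23×18567 + 4316
18567 = 4×4316 + 1303
4316 = 3×1303 + 407
1303 = 3×407 + 82
407 = 4×82 + 79
82 = 1×79 + 3
79 = 26×3 + 1
3 = 3×1 + 0
gcd(431357, 18567) = 1.
Back-substituting:
1 = 79 − 26·3
1 = −26·82 + 27·79
1 = 27·407 − 134·82
1 = −134·1303 + 429·407
1 = 429·4316 − 1421·1303
1 = −1421·18567 + 6113·4316
1 = 6113·431357 − 142020·18567
So 1 = (6113)·431357 + (-142020)·18567.

1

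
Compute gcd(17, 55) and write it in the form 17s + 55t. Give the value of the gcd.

1

Repeated division:
55 = 3*17 + 4
17 = 4*4 + 1
4 = 4*1 + 0
gcd(17, 55) = 1.
Back-substituting:
1 = 17 − 4·4
1 = −4·55 + 13·17
So 1 = (-4)·55 + (13)·17.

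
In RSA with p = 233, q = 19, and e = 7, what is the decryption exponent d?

φ(n) = (p−1)(q−1) = 232·18 = 4176.
Need d with 7·d ≡ 1 (mod 4176). Apply the extended Euclidean algorithm:
4176 = 596*7 + 4
7 = 1*4 + 3
4 = 1*3 + 1
3 = 3*1 + 0
Back-substitute:
1 = 4 − 3
1 = −7 + 2·4
1 = 2·4176 − 1193·7
So 7·(-1193) ≡ 1 (mod 4176), hence d ≡ -1193 ≡ 2983 (mod 4176).

2983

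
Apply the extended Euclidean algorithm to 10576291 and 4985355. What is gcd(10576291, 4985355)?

Euclidean algorithm:
10576291 = 2×4985355 + 605581
4985355 = 8×605581 + 140707
605581 = 4×140707 + 42753
140707 = 3×42753 + 12448
42753 = 3×12448 + 5409
12448 = 2×5409 + 1630
5409 = 3×1630 + 519
1630 = 3×519 + 73
519 = 7×73 + 8
73 = 9×8 + 1
8 = 8×1 + 0
gcd(10576291, 4985355) = 1.
Working backward:
1 = 73 − 9·8
1 = −9·519 + 64·73
1 = 64·1630 − 201·519
1 = −201·5409 + 667·1630
1 = 667·12448 − 1535·5409
1 = −1535·42753 + 5272·12448
1 = 5272·140707 − 17351·42753
1 = −17351·605581 + 74676·140707
1 = 74676·4985355 − 614759·605581
1 = −614759·10576291 + 1304194·4985355
So 1 = (-614759)·10576291 + (1304194)·4985355.

1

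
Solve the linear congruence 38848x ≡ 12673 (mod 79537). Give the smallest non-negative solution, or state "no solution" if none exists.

First find gcd(38848, 79537):
79537 = 2*38848 + 1841
38848 = 21*1841 + 187
1841 = 9*187 + 158
187 = 1*158 + 29
158 = 5*29 + 13
29 = 2*13 + 3
13 = 4*3 + 1
3 = 3*1 + 0
gcd = 1, so a unique solution mod 79537 exists.
Back-substitute for the Bézout coefficients:
1 = 13 − 4·3
1 = −4·29 + 9·13
1 = 9·158 − 49·29
1 = −49·187 + 58·158
1 = 58·1841 − 571·187
1 = −571·38848 + 12049·1841
1 = 12049·79537 − 24669·38848
So 38848·(-24669) ≡ 1 (mod 79537), giving 38848⁻¹ ≡ 54868.
x ≡ 38848⁻¹·12673 ≡ 54868·12673 ≡ 29710 (mod 79537).

29710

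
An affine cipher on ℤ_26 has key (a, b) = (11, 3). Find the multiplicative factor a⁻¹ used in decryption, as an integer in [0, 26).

Extended Euclidean algorithm:
26 = 2*11 + 4
11 = 2*4 + 3
4 = 1*3 + 1
3 = 3*1 + 0
Since gcd(11, 26) = 1, back-substitute to write 1 as a combination:
1 = 4 − 3
1 = −11 + 3·4
1 = 3·26 − 7·11
So 11·(-7) ≡ 1 (mod 26), and -7 ≡ 19 (mod 26).

19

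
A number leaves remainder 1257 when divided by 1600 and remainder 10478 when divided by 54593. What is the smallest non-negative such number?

Write x = 1257 + 1600·k. Then 1600·k ≡ 10478 − 1257 ≡ 9221 (mod 54593).
Need 1600⁻¹ mod 54593. Extended Euclid on (54593, 1600):
54593 = 34×1600 + 193
1600 = 8×193 + 56
193 = 3×56 + 25
56 = 2×25 + 6
25 = 4×6 + 1
6 = 6×1 + 0
Back-substitute:
1 = 25 − 4·6
1 = −4·56 + 9·25
1 = 9·193 − 31·56
1 = −31·1600 + 257·193
1 = 257·54593 − 8769·1600
1600⁻¹ ≡ 45824 (mod 54593), so k ≡ 45824·9221 ≡ 47877 (mod 54593).
x = 1257 + 1600·47877 = 76604457.

76604457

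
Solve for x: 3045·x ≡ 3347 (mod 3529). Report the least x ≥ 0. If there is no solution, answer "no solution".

First find gcd(3045, 3529):
3529 = 1×3045 + 484
3045 = 6×484 + 141
484 = 3×141 + 61
141 = 2×61 + 19
61 = 3×19 + 4
19 = 4×4 + 3
4 = 1×3 + 1
3 = 3×1 + 0
gcd = 1, so a unique solution mod 3529 exists.
Back-substitute for the Bézout coefficients:
1 = 4 − 3
1 = −19 + 5·4
1 = 5·61 − 16·19
1 = −16·141 + 37·61
1 = 37·484 − 127·141
1 = −127·3045 + 799·484
1 = 799·3529 − 926·3045
So 3045·(-926) ≡ 1 (mod 3529), giving 3045⁻¹ ≡ 2603.
x ≡ 3045⁻¹·3347 ≡ 2603·3347 ≡ 2669 (mod 3529).

2669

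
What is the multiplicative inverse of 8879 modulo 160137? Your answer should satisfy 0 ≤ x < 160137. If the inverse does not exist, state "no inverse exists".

Run Euclid on (160137, 8879):
160137 = 18·8879 + 315
8879 = 28·315 + 59
315 = 5·59 + 20
59 = 2·20 + 19
20 = 1·19 + 1
19 = 19·1 + 0
The gcd is 1. Working backward:
1 = 20 − 19
1 = −59 + 3·20
1 = 3·315 − 16·59
1 = −16·8879 + 451·315
1 = 451·160137 − 8134·8879
So 8879·(-8134) ≡ 1 (mod 160137), and -8134 ≡ 152003 (mod 160137).

152003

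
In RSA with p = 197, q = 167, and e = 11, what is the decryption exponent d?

φ(n) = (p−1)(q−1) = 196·166 = 32536.
Need d with 11·d ≡ 1 (mod 32536). Apply the extended Euclidean algorithm:
32536 = 2957×11 + 9
11 = 1×9 + 2
9 = 4×2 + 1
2 = 2×1 + 0
Back-substitute:
1 = 9 − 4·2
1 = −4·11 + 5·9
1 = 5·32536 − 14789·11
So 11·(-14789) ≡ 1 (mod 32536), hence d ≡ -14789 ≡ 17747 (mod 32536).

17747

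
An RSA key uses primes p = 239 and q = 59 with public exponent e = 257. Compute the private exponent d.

3545

φ(n) = (p−1)(q−1) = 238·58 = 13804.
Need d with 257·d ≡ 1 (mod 13804). Apply the extended Euclidean algorithm:
13804 = 53*257 + 183
257 = 1*183 + 74
183 = 2*74 + 35
74 = 2*35 + 4
35 = 8*4 + 3
4 = 1*3 + 1
3 = 3*1 + 0
Back-substitute:
1 = 4 − 3
1 = −35 + 9·4
1 = 9·74 − 19·35
1 = −19·183 + 47·74
1 = 47·257 − 66·183
1 = −66·13804 + 3545·257
So 257·3545 ≡ 1 (mod 13804), hence d = 3545.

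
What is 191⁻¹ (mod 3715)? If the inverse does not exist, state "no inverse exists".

Extended Euclidean algorithm:
3715 = 19·191 + 86
191 = 2·86 + 19
86 = 4·19 + 10
19 = 1·10 + 9
10 = 1·9 + 1
9 = 9·1 + 0
Since gcd(191, 3715) = 1, back-substitute to write 1 as a combination:
1 = 10 − 9
1 = −19 + 2·10
1 = 2·86 − 9·19
1 = −9·191 + 20·86
1 = 20·3715 − 389·191
So 191·(-389) ≡ 1 (mod 3715), and -389 ≡ 3326 (mod 3715).

3326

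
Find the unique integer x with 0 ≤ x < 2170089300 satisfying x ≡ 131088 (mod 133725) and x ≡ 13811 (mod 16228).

Write x = 131088 + 133725·k. Then 133725·k ≡ 13811 − 131088 ≡ 12547 (mod 16228).
Need 133725⁻¹ mod 16228. Extended Euclid on (16228, 3901):
16228 = 4×3901 + 624
3901 = 6×624 + 157
624 = 3×157 + 153
157 = 1×153 + 4
153 = 38×4 + 1
4 = 4×1 + 0
Back-substitute:
1 = 153 − 38·4
1 = −38·157 + 39·153
1 = 39·624 − 155·157
1 = −155·3901 + 969·624
1 = 969·16228 − 4031·3901
133725⁻¹ ≡ 12197 (mod 16228), so k ≡ 12197·12547 ≡ 5719 (mod 16228).
x = 131088 + 133725·5719 = 764904363.

764904363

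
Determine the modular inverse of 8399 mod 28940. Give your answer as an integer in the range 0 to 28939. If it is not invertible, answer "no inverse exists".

Run Euclid on (28940, 8399):
28940 = 3·8399 + 3743
8399 = 2·3743 + 913
3743 = 4·913 + 91
913 = 10·91 + 3
91 = 30·3 + 1
3 = 3·1 + 0
Since gcd(8399, 28940) = 1, back-substitute to write 1 as a combination:
1 = 91 − 30·3
1 = −30·913 + 301·91
1 = 301·3743 − 1234·913
1 = −1234·8399 + 2769·3743
1 = 2769·28940 − 9541·8399
Thus 8399·(-9541) ≡ 1 (mod 28940); reducing, -9541 mod 28940 = 19399.

19399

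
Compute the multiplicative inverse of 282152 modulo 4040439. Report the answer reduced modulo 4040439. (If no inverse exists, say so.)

no inverse exists

Euclidean algorithm on 4040439, 282152:
4040439 = 14·282152 + 90311
282152 = 3·90311 + 11219
90311 = 8·11219 + 559
11219 = 20·559 + 39
559 = 14·39 + 13
39 = 3·13 + 0
The gcd is 13, not 1, hence no inverse exists.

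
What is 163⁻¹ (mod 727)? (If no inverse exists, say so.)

gcd(727, 163) by repeated division:
727 = 4×163 + 75
163 = 2×75 + 13
75 = 5×13 + 10
13 = 1×10 + 3
10 = 3×3 + 1
3 = 3×1 + 0
The gcd is 1. Working backward:
1 = 10 − 3·3
1 = −3·13 + 4·10
1 = 4·75 − 23·13
1 = −23·163 + 50·75
1 = 50·727 − 223·163
Hence 163⁻¹ ≡ -223 ≡ 504 (mod 727).

504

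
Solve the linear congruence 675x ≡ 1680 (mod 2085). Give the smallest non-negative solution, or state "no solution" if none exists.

First find gcd(675, 2085):
2085 = 3·675 + 60
675 = 11·60 + 15
60 = 4·15 + 0
gcd = 15 and 15 | 1680, so solutions exist. Divide through by 15: 45x ≡ 112 (mod 139).
Now find 45⁻¹ mod 139:
139 = 3×45 + 4
45 = 11×4 + 1
4 = 4×1 + 0
Back-substitute:
1 = 45 − 11·4
1 = −11·139 + 34·45
So 45⁻¹ ≡ 34 (mod 139).
Then x ≡ 34·112 ≡ 55 (mod 139); the smallest non-negative solution is x = 55.

55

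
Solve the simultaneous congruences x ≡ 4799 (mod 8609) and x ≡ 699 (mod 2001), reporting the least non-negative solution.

Write x = 4799 + 8609·k. Then 8609·k ≡ 699 − 4799 ≡ 1903 (mod 2001).
Need 8609⁻¹ mod 2001. Extended Euclid on (2001, 605):
2001 = 3·605 + 186
605 = 3·186 + 47
186 = 3·47 + 45
47 = 1·45 + 2
45 = 22·2 + 1
2 = 2·1 + 0
Back-substitute:
1 = 45 − 22·2
1 = −22·47 + 23·45
1 = 23·186 − 91·47
1 = −91·605 + 296·186
1 = 296·2001 − 979·605
8609⁻¹ ≡ 1022 (mod 2001), so k ≡ 1022·1903 ≡ 1895 (mod 2001).
x = 4799 + 8609·1895 = 16318854.

16318854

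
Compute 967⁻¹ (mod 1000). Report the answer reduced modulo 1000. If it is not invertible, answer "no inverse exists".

Run Euclid on (1000, 967):
1000 = 1·967 + 33
967 = 29·33 + 10
33 = 3·10 + 3
10 = 3·3 + 1
3 = 3·1 + 0
gcd = 1, so the inverse exists. Back-substitute:
1 = 10 − 3·3
1 = −3·33 + 10·10
1 = 10·967 − 293·33
1 = −293·1000 + 303·967
So 967·303 ≡ 1 (mod 1000).

303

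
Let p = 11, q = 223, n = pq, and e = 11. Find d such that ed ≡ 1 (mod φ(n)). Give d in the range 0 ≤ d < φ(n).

φ(n) = (p−1)(q−1) = 10·222 = 2220.
Need d with 11·d ≡ 1 (mod 2220). Apply the extended Euclidean algorithm:
2220 = 201·11 + 9
11 = 1·9 + 2
9 = 4·2 + 1
2 = 2·1 + 0
Back-substitute:
1 = 9 − 4·2
1 = −4·11 + 5·9
1 = 5·2220 − 1009·11
So 11·(-1009) ≡ 1 (mod 2220), hence d ≡ -1009 ≡ 1211 (mod 2220).

1211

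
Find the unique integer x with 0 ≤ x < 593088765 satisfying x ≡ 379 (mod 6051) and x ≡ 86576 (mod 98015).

129564391

Write x = 379 + 6051·k. Then 6051·k ≡ 86576 − 379 ≡ 86197 (mod 98015).
Need 6051⁻¹ mod 98015. Extended Euclid on (98015, 6051):
98015 = 16×6051 + 1199
6051 = 5×1199 + 56
1199 = 21×56 + 23
56 = 2×23 + 10
23 = 2×10 + 3
10 = 3×3 + 1
3 = 3×1 + 0
Back-substitute:
1 = 10 − 3·3
1 = −3·23 + 7·10
1 = 7·56 − 17·23
1 = −17·1199 + 364·56
1 = 364·6051 − 1837·1199
1 = −1837·98015 + 29756·6051
6051⁻¹ ≡ 29756 (mod 98015), so k ≡ 29756·86197 ≡ 21412 (mod 98015).
x = 379 + 6051·21412 = 129564391.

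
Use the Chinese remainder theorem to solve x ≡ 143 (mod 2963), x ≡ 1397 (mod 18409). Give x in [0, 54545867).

38605070

Write x = 143 + 2963·k. Then 2963·k ≡ 1397 − 143 ≡ 1254 (mod 18409).
Need 2963⁻¹ mod 18409. Extended Euclid on (18409, 2963):
18409 = 6×2963 + 631
2963 = 4×631 + 439
631 = 1×439 + 192
439 = 2×192 + 55
192 = 3×55 + 27
55 = 2×27 + 1
27 = 27×1 + 0
Back-substitute:
1 = 55 − 2·27
1 = −2·192 + 7·55
1 = 7·439 − 16·192
1 = −16·631 + 23·439
1 = 23·2963 − 108·631
1 = −108·18409 + 671·2963
2963⁻¹ ≡ 671 (mod 18409), so k ≡ 671·1254 ≡ 13029 (mod 18409).
x = 143 + 2963·13029 = 38605070.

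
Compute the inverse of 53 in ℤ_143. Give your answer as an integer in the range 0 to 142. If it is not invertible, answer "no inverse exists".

27

gcd(143, 53) by repeated division:
143 = 2×53 + 37
53 = 1×37 + 16
37 = 2×16 + 5
16 = 3×5 + 1
5 = 5×1 + 0
gcd = 1, so the inverse exists. Back-substitute:
1 = 16 − 3·5
1 = −3·37 + 7·16
1 = 7·53 − 10·37
1 = −10·143 + 27·53
So 53·27 ≡ 1 (mod 143).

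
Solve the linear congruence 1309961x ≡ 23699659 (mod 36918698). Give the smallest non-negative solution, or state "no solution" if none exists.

First find gcd(1309961, 36918698):
36918698 = 28·1309961 + 239790
1309961 = 5·239790 + 111011
239790 = 2·111011 + 17768
111011 = 6·17768 + 4403
17768 = 4·4403 + 156
4403 = 28·156 + 35
156 = 4·35 + 16
35 = 2·16 + 3
16 = 5·3 + 1
3 = 3·1 + 0
gcd = 1, so a unique solution mod 36918698 exists.
Back-substitute for the Bézout coefficients:
1 = 16 − 5·3
1 = −5·35 + 11·16
1 = 11·156 − 49·35
1 = −49·4403 + 1383·156
1 = 1383·17768 − 5581·4403
1 = −5581·111011 + 34869·17768
1 = 34869·239790 − 75319·111011
1 = −75319·1309961 + 411464·239790
1 = 411464·36918698 − 11596311·1309961
So 1309961·(-11596311) ≡ 1 (mod 36918698), giving 1309961⁻¹ ≡ 25322387.
x ≡ 1309961⁻¹·23699659 ≡ 25322387·23699659 ≡ 4708335 (mod 36918698).

4708335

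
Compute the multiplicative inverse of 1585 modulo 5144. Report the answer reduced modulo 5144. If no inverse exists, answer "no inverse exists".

Apply the Euclidean algorithm to 5144 and 1585:
5144 = 3·1585 + 389
1585 = 4·389 + 29
389 = 13·29 + 12
29 = 2·12 + 5
12 = 2·5 + 2
5 = 2·2 + 1
2 = 2·1 + 0
The gcd is 1. Working backward:
1 = 5 − 2·2
1 = −2·12 + 5·5
1 = 5·29 − 12·12
1 = −12·389 + 161·29
1 = 161·1585 − 656·389
1 = −656·5144 + 2129·1585
So 1585·2129 ≡ 1 (mod 5144).

2129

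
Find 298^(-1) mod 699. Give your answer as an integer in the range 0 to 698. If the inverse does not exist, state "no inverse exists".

gcd(699, 298) by repeated division:
699 = 2×298 + 103
298 = 2×103 + 92
103 = 1×92 + 11
92 = 8×11 + 4
11 = 2×4 + 3
4 = 1×3 + 1
3 = 3×1 + 0
Since gcd(298, 699) = 1, back-substitute to write 1 as a combination:
1 = 4 − 3
1 = −11 + 3·4
1 = 3·92 − 25·11
1 = −25·103 + 28·92
1 = 28·298 − 81·103
1 = −81·699 + 190·298
So 298·190 ≡ 1 (mod 699).

190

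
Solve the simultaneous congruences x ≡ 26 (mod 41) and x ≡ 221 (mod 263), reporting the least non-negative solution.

1010

Write x = 26 + 41·k. Then 41·k ≡ 221 − 26 ≡ 195 (mod 263).
Need 41⁻¹ mod 263. Extended Euclid on (263, 41):
263 = 6×41 + 17
41 = 2×17 + 7
17 = 2×7 + 3
7 = 2×3 + 1
3 = 3×1 + 0
Back-substitute:
1 = 7 − 2·3
1 = −2·17 + 5·7
1 = 5·41 − 12·17
1 = −12·263 + 77·41
41⁻¹ ≡ 77 (mod 263), so k ≡ 77·195 ≡ 24 (mod 263).
x = 26 + 41·24 = 1010.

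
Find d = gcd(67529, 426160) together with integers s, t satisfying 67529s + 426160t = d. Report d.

Repeated division:
426160 = 6×67529 + 20986
67529 = 3×20986 + 4571
20986 = 4×4571 + 2702
4571 = 1×2702 + 1869
2702 = 1×1869 + 833
1869 = 2×833 + 203
833 = 4×203 + 21
203 = 9×21 + 14
21 = 1×14 + 7
14 = 2×7 + 0
gcd(67529, 426160) = 7.
Working backward:
7 = 21 − 14
7 = −203 + 10·21
7 = 10·833 − 41·203
7 = −41·1869 + 92·833
7 = 92·2702 − 133·1869
7 = −133·4571 + 225·2702
7 = 225·20986 − 1033·4571
7 = −1033·67529 + 3324·20986
7 = 3324·426160 − 20977·67529
So 7 = (3324)·426160 + (-20977)·67529.

7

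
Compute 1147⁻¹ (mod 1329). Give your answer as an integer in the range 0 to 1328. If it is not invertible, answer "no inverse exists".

Run Euclid on (1329, 1147):
1329 = 1·1147 + 182
1147 = 6·182 + 55
182 = 3·55 + 17
55 = 3·17 + 4
17 = 4·4 + 1
4 = 4·1 + 0
gcd = 1, so the inverse exists. Back-substitute:
1 = 17 − 4·4
1 = −4·55 + 13·17
1 = 13·182 − 43·55
1 = −43·1147 + 271·182
1 = 271·1329 − 314·1147
So 1147·(-314) ≡ 1 (mod 1329), and -314 ≡ 1015 (mod 1329).

1015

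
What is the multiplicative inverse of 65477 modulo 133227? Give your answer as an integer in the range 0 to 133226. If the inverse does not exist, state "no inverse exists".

65705

Apply the Euclidean algorithm to 133227 and 65477:
133227 = 2×65477 + 2273
65477 = 28×2273 + 1833
2273 = 1×1833 + 440
1833 = 4×440 + 73
440 = 6×73 + 2
73 = 36×2 + 1
2 = 2×1 + 0
Since gcd(65477, 133227) = 1, back-substitute to write 1 as a combination:
1 = 73 − 36·2
1 = −36·440 + 217·73
1 = 217·1833 − 904·440
1 = −904·2273 + 1121·1833
1 = 1121·65477 − 32292·2273
1 = −32292·133227 + 65705·65477
So 65477·65705 ≡ 1 (mod 133227).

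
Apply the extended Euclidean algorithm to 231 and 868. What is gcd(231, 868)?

7

Apply Euclid's algorithm to 868 and 231:
868 = 3·231 + 175
231 = 1·175 + 56
175 = 3·56 + 7
56 = 8·7 + 0
gcd(231, 868) = 7.
Express as a combination:
7 = 175 − 3·56
7 = −3·231 + 4·175
7 = 4·868 − 15·231
So 7 = (4)·868 + (-15)·231.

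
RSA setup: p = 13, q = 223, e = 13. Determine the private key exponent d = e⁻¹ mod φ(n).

205

φ(n) = (p−1)(q−1) = 12·222 = 2664.
Need d with 13·d ≡ 1 (mod 2664). Apply the extended Euclidean algorithm:
2664 = 204*13 + 12
13 = 1*12 + 1
12 = 12*1 + 0
Back-substitute:
1 = 13 − 12
1 = −2664 + 205·13
So 13·205 ≡ 1 (mod 2664), hence d = 205.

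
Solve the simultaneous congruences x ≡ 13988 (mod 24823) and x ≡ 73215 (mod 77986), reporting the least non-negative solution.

Write x = 13988 + 24823·k. Then 24823·k ≡ 73215 − 13988 ≡ 59227 (mod 77986).
Need 24823⁻¹ mod 77986. Extended Euclid on (77986, 24823):
77986 = 3×24823 + 3517
24823 = 7×3517 + 204
3517 = 17×204 + 49
204 = 4×49 + 8
49 = 6×8 + 1
8 = 8×1 + 0
Back-substitute:
1 = 49 − 6·8
1 = −6·204 + 25·49
1 = 25·3517 − 431·204
1 = −431·24823 + 3042·3517
1 = 3042·77986 − 9557·24823
24823⁻¹ ≡ 68429 (mod 77986), so k ≡ 68429·59227 ≡ 67935 (mod 77986).
x = 13988 + 24823·67935 = 1686364493.

1686364493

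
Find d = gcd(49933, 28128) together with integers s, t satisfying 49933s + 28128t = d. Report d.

Euclidean algorithm:
49933 = 1×28128 + 21805
28128 = 1×21805 + 6323
21805 = 3×6323 + 2836
6323 = 2×2836 + 651
2836 = 4×651 + 232
651 = 2×232 + 187
232 = 1×187 + 45
187 = 4×45 + 7
45 = 6×7 + 3
7 = 2×3 + 1
3 = 3×1 + 0
gcd(49933, 28128) = 1.
Express as a combination:
1 = 7 − 2·3
1 = −2·45 + 13·7
1 = 13·187 − 54·45
1 = −54·232 + 67·187
1 = 67·651 − 188·232
1 = −188·2836 + 819·651
1 = 819·6323 − 1826·2836
1 = −1826·21805 + 6297·6323
1 = 6297·28128 − 8123·21805
1 = −8123·49933 + 14420·28128
So 1 = (-8123)·49933 + (14420)·28128.

1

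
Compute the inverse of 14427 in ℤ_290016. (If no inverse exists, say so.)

no inverse exists

Euclidean algorithm on 290016, 14427:
290016 = 20*14427 + 1476
14427 = 9*1476 + 1143
1476 = 1*1143 + 333
1143 = 3*333 + 144
333 = 2*144 + 45
144 = 3*45 + 9
45 = 5*9 + 0
The gcd is 9, not 1, hence no inverse exists.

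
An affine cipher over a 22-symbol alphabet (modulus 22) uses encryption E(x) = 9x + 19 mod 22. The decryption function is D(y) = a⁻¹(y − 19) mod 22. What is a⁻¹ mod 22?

5

Run Euclid on (22, 9):
22 = 2×9 + 4
9 = 2×4 + 1
4 = 4×1 + 0
gcd = 1, so the inverse exists. Back-substitute:
1 = 9 − 2·4
1 = −2·22 + 5·9
So 9·5 ≡ 1 (mod 22).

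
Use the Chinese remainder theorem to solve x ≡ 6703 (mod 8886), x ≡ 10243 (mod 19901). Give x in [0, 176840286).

Write x = 6703 + 8886·k. Then 8886·k ≡ 10243 − 6703 ≡ 3540 (mod 19901).
Need 8886⁻¹ mod 19901. Extended Euclid on (19901, 8886):
19901 = 2·8886 + 2129
8886 = 4·2129 + 370
2129 = 5·370 + 279
370 = 1·279 + 91
279 = 3·91 + 6
91 = 15·6 + 1
6 = 6·1 + 0
Back-substitute:
1 = 91 − 15·6
1 = −15·279 + 46·91
1 = 46·370 − 61·279
1 = −61·2129 + 351·370
1 = 351·8886 − 1465·2129
1 = −1465·19901 + 3281·8886
8886⁻¹ ≡ 3281 (mod 19901), so k ≡ 3281·3540 ≡ 12457 (mod 19901).
x = 6703 + 8886·12457 = 110699605.

110699605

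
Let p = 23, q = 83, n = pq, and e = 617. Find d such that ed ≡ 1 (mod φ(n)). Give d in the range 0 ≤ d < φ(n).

φ(n) = (p−1)(q−1) = 22·82 = 1804.
Need d with 617·d ≡ 1 (mod 1804). Apply the extended Euclidean algorithm:
1804 = 2·617 + 570
617 = 1·570 + 47
570 = 12·47 + 6
47 = 7·6 + 5
6 = 1·5 + 1
5 = 5·1 + 0
Back-substitute:
1 = 6 − 5
1 = −47 + 8·6
1 = 8·570 − 97·47
1 = −97·617 + 105·570
1 = 105·1804 − 307·617
So 617·(-307) ≡ 1 (mod 1804), hence d ≡ -307 ≡ 1497 (mod 1804).

1497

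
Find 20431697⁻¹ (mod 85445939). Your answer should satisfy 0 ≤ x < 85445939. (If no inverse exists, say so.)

42145400

Run Euclid on (85445939, 20431697):
85445939 = 4·20431697 + 3719151
20431697 = 5·3719151 + 1835942
3719151 = 2·1835942 + 47267
1835942 = 38·47267 + 39796
47267 = 1·39796 + 7471
39796 = 5·7471 + 2441
7471 = 3·2441 + 148
2441 = 16·148 + 73
148 = 2·73 + 2
73 = 36·2 + 1
2 = 2·1 + 0
The gcd is 1. Working backward:
1 = 73 − 36·2
1 = −36·148 + 73·73
1 = 73·2441 − 1204·148
1 = −1204·7471 + 3685·2441
1 = 3685·39796 − 19629·7471
1 = −19629·47267 + 23314·39796
1 = 23314·1835942 − 905561·47267
1 = −905561·3719151 + 1834436·1835942
1 = 1834436·20431697 − 10077741·3719151
1 = −10077741·85445939 + 42145400·20431697
So 20431697·42145400 ≡ 1 (mod 85445939).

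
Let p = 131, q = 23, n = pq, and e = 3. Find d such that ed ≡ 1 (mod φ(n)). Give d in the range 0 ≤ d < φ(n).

1907

φ(n) = (p−1)(q−1) = 130·22 = 2860.
Need d with 3·d ≡ 1 (mod 2860). Apply the extended Euclidean algorithm:
2860 = 953·3 + 1
3 = 3·1 + 0
Back-substitute:
1 = 2860 − 953·3
So 3·(-953) ≡ 1 (mod 2860), hence d ≡ -953 ≡ 1907 (mod 2860).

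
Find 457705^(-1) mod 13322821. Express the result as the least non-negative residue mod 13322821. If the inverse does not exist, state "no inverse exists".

Apply the Euclidean algorithm to 13322821 and 457705:
13322821 = 29*457705 + 49376
457705 = 9*49376 + 13321
49376 = 3*13321 + 9413
13321 = 1*9413 + 3908
9413 = 2*3908 + 1597
3908 = 2*1597 + 714
1597 = 2*714 + 169
714 = 4*169 + 38
169 = 4*38 + 17
38 = 2*17 + 4
17 = 4*4 + 1
4 = 4*1 + 0
Since gcd(457705, 13322821) = 1, back-substitute to write 1 as a combination:
1 = 17 − 4·4
1 = −4·38 + 9·17
1 = 9·169 − 40·38
1 = −40·714 + 169·169
1 = 169·1597 − 378·714
1 = −378·3908 + 925·1597
1 = 925·9413 − 2228·3908
1 = −2228·13321 + 3153·9413
1 = 3153·49376 − 11687·13321
1 = −11687·457705 + 108336·49376
1 = 108336·13322821 − 3153431·457705
Hence 457705⁻¹ ≡ -3153431 ≡ 10169390 (mod 13322821).

10169390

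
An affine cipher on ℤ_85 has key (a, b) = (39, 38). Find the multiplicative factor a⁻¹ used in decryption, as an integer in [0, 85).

gcd(85, 39) by repeated division:
85 = 2×39 + 7
39 = 5×7 + 4
7 = 1×4 + 3
4 = 1×3 + 1
3 = 3×1 + 0
Since gcd(39, 85) = 1, back-substitute to write 1 as a combination:
1 = 4 − 3
1 = −7 + 2·4
1 = 2·39 − 11·7
1 = −11·85 + 24·39
So 39·24 ≡ 1 (mod 85).

24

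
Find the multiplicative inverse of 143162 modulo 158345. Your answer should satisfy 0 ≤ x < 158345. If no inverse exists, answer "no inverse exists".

132898

Extended Euclidean algorithm:
158345 = 1*143162 + 15183
143162 = 9*15183 + 6515
15183 = 2*6515 + 2153
6515 = 3*2153 + 56
2153 = 38*56 + 25
56 = 2*25 + 6
25 = 4*6 + 1
6 = 6*1 + 0
The gcd is 1. Working backward:
1 = 25 − 4·6
1 = −4·56 + 9·25
1 = 9·2153 − 346·56
1 = −346·6515 + 1047·2153
1 = 1047·15183 − 2440·6515
1 = −2440·143162 + 23007·15183
1 = 23007·158345 − 25447·143162
So 143162·(-25447) ≡ 1 (mod 158345), and -25447 ≡ 132898 (mod 158345).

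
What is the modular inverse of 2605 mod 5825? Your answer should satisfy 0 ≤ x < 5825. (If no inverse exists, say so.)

Euclidean algorithm on 5825, 2605:
5825 = 2·2605 + 615
2605 = 4·615 + 145
615 = 4·145 + 35
145 = 4·35 + 5
35 = 7·5 + 0
Since gcd = 5 > 1, 2605 is not a unit mod 5825.

no inverse exists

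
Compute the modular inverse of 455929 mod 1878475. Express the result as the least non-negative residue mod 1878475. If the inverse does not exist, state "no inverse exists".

gcd(1878475, 455929) by repeated division:
1878475 = 4×455929 + 54759
455929 = 8×54759 + 17857
54759 = 3×17857 + 1188
17857 = 15×1188 + 37
1188 = 32×37 + 4
37 = 9×4 + 1
4 = 4×1 + 0
The gcd is 1. Working backward:
1 = 37 − 9·4
1 = −9·1188 + 289·37
1 = 289·17857 − 4344·1188
1 = −4344·54759 + 13321·17857
1 = 13321·455929 − 110912·54759
1 = −110912·1878475 + 456969·455929
So 455929·456969 ≡ 1 (mod 1878475).

456969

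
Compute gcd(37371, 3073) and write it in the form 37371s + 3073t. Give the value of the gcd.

1

Apply Euclid's algorithm to 37371 and 3073:
37371 = 12·3073 + 495
3073 = 6·495 + 103
495 = 4·103 + 83
103 = 1·83 + 20
83 = 4·20 + 3
20 = 6·3 + 2
3 = 1·2 + 1
2 = 2·1 + 0
gcd(37371, 3073) = 1.
Express as a combination:
1 = 3 − 2
1 = −20 + 7·3
1 = 7·83 − 29·20
1 = −29·103 + 36·83
1 = 36·495 − 173·103
1 = −173·3073 + 1074·495
1 = 1074·37371 − 13061·3073
So 1 = (1074)·37371 + (-13061)·3073.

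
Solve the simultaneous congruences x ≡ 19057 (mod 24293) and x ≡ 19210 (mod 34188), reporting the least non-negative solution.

Write x = 19057 + 24293·k. Then 24293·k ≡ 19210 − 19057 ≡ 153 (mod 34188).
Need 24293⁻¹ mod 34188. Extended Euclid on (34188, 24293):
34188 = 1·24293 + 9895
24293 = 2·9895 + 4503
9895 = 2·4503 + 889
4503 = 5·889 + 58
889 = 15·58 + 19
58 = 3·19 + 1
19 = 19·1 + 0
Back-substitute:
1 = 58 − 3·19
1 = −3·889 + 46·58
1 = 46·4503 − 233·889
1 = −233·9895 + 512·4503
1 = 512·24293 − 1257·9895
1 = −1257·34188 + 1769·24293
24293⁻¹ ≡ 1769 (mod 34188), so k ≡ 1769·153 ≡ 31341 (mod 34188).
x = 19057 + 24293·31341 = 761385970.

761385970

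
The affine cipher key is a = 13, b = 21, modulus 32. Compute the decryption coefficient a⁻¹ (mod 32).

gcd(32, 13) by repeated division:
32 = 2×13 + 6
13 = 2×6 + 1
6 = 6×1 + 0
gcd = 1, so the inverse exists. Back-substitute:
1 = 13 − 2·6
1 = −2·32 + 5·13
So 13·5 ≡ 1 (mod 32).

5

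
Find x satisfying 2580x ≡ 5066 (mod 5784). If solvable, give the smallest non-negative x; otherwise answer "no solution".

no solution

gcd(2580, 5784):
5784 = 2*2580 + 624
2580 = 4*624 + 84
624 = 7*84 + 36
84 = 2*36 + 12
36 = 3*12 + 0
gcd = 12, but 12 ∤ 5066, so the congruence has no solution.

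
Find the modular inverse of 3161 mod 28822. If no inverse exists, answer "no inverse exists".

gcd(28822, 3161) by repeated division:
28822 = 9·3161 + 373
3161 = 8·373 + 177
373 = 2·177 + 19
177 = 9·19 + 6
19 = 3·6 + 1
6 = 6·1 + 0
The gcd is 1. Working backward:
1 = 19 − 3·6
1 = −3·177 + 28·19
1 = 28·373 − 59·177
1 = −59·3161 + 500·373
1 = 500·28822 − 4559·3161
Thus 3161·(-4559) ≡ 1 (mod 28822); reducing, -4559 mod 28822 = 24263.

24263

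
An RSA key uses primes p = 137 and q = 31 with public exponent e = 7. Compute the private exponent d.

583

φ(n) = (p−1)(q−1) = 136·30 = 4080.
Need d with 7·d ≡ 1 (mod 4080). Apply the extended Euclidean algorithm:
4080 = 582·7 + 6
7 = 1·6 + 1
6 = 6·1 + 0
Back-substitute:
1 = 7 − 6
1 = −4080 + 583·7
So 7·583 ≡ 1 (mod 4080), hence d = 583.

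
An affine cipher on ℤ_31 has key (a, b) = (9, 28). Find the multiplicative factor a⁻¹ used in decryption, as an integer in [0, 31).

Apply the Euclidean algorithm to 31 and 9:
31 = 3×9 + 4
9 = 2×4 + 1
4 = 4×1 + 0
The gcd is 1. Working backward:
1 = 9 − 2·4
1 = −2·31 + 7·9
So 9·7 ≡ 1 (mod 31).

7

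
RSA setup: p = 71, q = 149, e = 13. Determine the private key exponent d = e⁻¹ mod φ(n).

797

φ(n) = (p−1)(q−1) = 70·148 = 10360.
Need d with 13·d ≡ 1 (mod 10360). Apply the extended Euclidean algorithm:
10360 = 796*13 + 12
13 = 1*12 + 1
12 = 12*1 + 0
Back-substitute:
1 = 13 − 12
1 = −10360 + 797·13
So 13·797 ≡ 1 (mod 10360), hence d = 797.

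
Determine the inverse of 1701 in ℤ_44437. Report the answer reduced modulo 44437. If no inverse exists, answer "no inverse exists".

gcd(44437, 1701) by repeated division:
44437 = 26*1701 + 211
1701 = 8*211 + 13
211 = 16*13 + 3
13 = 4*3 + 1
3 = 3*1 + 0
The gcd is 1. Working backward:
1 = 13 − 4·3
1 = −4·211 + 65·13
1 = 65·1701 − 524·211
1 = −524·44437 + 13689·1701
So 1701·13689 ≡ 1 (mod 44437).

13689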